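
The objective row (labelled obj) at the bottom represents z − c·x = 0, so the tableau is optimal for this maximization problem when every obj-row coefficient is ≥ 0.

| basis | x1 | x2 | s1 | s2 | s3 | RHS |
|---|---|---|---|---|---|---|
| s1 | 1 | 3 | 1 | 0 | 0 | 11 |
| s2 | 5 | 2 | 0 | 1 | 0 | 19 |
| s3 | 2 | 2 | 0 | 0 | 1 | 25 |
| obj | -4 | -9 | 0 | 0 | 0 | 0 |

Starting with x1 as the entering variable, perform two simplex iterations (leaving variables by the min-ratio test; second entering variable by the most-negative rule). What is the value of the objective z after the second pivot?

464/13

Ratio test on column x1 — row 1: 11/1 = 11; row 2: 19/5 = 19/5; row 3: 25/2 = 25/2. Minimum is 19/5 at row 2 (s2 leaves); pivot element 5.
Pivot on row 2; the obj-row RHS becomes 0 − (-4)·(19/5) = 76/5.
Next entering variable (most negative obj-row entry -37/5): x2.
Ratio test on column x2 — row 1: (36/5)/(13/5) = 36/13; row 2: (19/5)/(2/5) = 19/2; row 3: (87/5)/(6/5) = 29/2. Minimum is 36/13 at row 1 (s1 leaves); pivot element 13/5.
After the second pivot the obj-row RHS is 76/5 − (-37/5)·(36/13) = 464/13.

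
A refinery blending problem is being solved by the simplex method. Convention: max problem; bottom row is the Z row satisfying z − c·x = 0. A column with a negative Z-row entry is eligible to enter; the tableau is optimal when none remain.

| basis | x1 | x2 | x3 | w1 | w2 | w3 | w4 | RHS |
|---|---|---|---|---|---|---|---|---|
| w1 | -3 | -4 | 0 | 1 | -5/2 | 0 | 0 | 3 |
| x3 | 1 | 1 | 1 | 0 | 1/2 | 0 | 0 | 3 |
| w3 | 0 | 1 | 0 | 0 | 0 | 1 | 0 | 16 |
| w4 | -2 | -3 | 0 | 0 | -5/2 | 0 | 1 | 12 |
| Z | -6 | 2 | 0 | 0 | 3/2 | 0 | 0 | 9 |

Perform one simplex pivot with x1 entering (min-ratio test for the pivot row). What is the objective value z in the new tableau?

27

Ratio test on column x1 — row 1: entry -3 ≤ 0; row 2: 3/1 = 3; row 3: entry 0 ≤ 0; row 4: entry -2 ≤ 0. Minimum is 3 at row 2 (x3 leaves); pivot element 1.
Pivot on row 2; the Z-row RHS becomes 9 − (-6)·3 = 27.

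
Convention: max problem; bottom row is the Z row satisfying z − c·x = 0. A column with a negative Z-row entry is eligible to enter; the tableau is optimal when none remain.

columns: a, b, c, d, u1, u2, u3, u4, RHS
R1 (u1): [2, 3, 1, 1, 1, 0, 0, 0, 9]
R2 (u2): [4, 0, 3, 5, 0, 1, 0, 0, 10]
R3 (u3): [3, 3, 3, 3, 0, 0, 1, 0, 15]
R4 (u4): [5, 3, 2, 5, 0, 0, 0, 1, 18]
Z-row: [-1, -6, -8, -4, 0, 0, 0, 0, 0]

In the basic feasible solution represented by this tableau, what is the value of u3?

15

u3 is basic (row 3); its value is the RHS of that row, 15.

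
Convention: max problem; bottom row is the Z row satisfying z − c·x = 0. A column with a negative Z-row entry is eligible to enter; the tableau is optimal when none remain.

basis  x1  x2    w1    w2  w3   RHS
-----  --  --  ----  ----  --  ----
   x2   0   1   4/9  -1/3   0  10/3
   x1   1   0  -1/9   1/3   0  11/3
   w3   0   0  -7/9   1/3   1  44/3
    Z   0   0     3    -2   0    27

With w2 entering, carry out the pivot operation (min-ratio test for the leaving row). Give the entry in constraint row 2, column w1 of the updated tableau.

-1/3

Ratio test on column w2 — row 1: entry -1/3 ≤ 0; row 2: (11/3)/(1/3) = 11; row 3: (44/3)/(1/3) = 44. Minimum is 11 at row 2 (x1 leaves); pivot element 1/3.
Divide row 2 by 1/3; eliminate column w2 from the other rows.
In the new row 2, the w1 entry is the old entry divided by the pivot: (-1/9)/(1/3) = -1/3.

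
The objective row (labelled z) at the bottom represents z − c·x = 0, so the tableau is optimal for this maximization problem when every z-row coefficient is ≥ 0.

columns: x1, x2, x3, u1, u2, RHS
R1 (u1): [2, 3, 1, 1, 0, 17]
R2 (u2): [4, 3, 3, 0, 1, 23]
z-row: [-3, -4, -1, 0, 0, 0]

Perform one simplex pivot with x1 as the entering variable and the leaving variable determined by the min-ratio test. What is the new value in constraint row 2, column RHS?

23/4

Ratio test on column x1 — row 1: 17/2 = 17/2; row 2: 23/4 = 23/4. Minimum is 23/4 at row 2 (u2 leaves); pivot element 4.
Divide row 2 by 4; eliminate column x1 from the other rows.
In the new row 2, the RHS entry is the old entry divided by the pivot: 23/4 = 23/4.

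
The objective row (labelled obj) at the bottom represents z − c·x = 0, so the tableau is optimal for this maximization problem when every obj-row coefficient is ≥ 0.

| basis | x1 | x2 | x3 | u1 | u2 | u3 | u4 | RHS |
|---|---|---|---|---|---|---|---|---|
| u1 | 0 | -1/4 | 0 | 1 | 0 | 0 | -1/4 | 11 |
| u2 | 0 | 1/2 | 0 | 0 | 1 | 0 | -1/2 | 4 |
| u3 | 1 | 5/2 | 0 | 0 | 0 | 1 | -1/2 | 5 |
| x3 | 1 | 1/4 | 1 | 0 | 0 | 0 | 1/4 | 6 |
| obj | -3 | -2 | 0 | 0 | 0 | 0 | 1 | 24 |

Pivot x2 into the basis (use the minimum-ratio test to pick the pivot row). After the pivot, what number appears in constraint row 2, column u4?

Ratio test on column x2 — row 1: entry -1/4 ≤ 0; row 2: 4/(1/2) = 8; row 3: 5/(5/2) = 2; row 4: 6/(1/4) = 24. Minimum is 2 at row 3 (u3 leaves); pivot element 5/2.
Divide row 3 by 5/2; eliminate column x2 from the other rows.
Row 2 update in column u4: -1/2 − (1/2)·(-1/5) = -2/5.

-2/5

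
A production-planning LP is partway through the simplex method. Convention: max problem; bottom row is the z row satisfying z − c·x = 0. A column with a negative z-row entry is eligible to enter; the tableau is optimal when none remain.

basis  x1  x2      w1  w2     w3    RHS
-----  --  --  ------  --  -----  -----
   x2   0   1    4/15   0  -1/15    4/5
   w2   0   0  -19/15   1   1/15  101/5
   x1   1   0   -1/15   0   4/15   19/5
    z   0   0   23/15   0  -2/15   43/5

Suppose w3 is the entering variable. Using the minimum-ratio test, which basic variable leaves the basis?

Column w3 entries and ratios — x2: -1/15 ≤ 0, skip; w2: (101/5)/(1/15) = 303; x1: (19/5)/(4/15) = 57/4.
Smallest ratio is 57/4 in the row of x1, so x1 leaves.

x1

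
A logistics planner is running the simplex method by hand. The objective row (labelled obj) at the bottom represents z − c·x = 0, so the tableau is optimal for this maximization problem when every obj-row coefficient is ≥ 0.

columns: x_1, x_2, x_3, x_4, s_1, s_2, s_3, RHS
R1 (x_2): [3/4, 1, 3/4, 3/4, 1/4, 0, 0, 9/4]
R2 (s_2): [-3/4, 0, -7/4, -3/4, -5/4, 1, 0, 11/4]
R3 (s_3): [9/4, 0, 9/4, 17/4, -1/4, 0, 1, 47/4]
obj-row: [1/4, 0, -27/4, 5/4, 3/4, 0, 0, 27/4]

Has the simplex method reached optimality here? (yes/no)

no

The obj-row has a negative entry -27/4 in column x_3, so it is not optimal.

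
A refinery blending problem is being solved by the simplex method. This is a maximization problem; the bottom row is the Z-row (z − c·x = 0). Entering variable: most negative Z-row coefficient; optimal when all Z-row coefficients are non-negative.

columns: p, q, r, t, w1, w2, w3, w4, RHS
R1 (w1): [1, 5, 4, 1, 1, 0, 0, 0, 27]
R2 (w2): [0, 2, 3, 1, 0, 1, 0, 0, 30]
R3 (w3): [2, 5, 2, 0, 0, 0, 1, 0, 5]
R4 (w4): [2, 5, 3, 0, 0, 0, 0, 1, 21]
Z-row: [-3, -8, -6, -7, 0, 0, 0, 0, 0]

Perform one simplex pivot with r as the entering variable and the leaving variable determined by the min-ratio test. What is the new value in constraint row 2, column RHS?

45/2

Ratio test on column r — row 1: 27/4 = 27/4; row 2: 30/3 = 10; row 3: 5/2 = 5/2; row 4: 21/3 = 7. Minimum is 5/2 at row 3 (w3 leaves); pivot element 2.
Divide row 3 by 2; eliminate column r from the other rows.
Row 2 update in column RHS: 30 − 3·(5/2) = 45/2.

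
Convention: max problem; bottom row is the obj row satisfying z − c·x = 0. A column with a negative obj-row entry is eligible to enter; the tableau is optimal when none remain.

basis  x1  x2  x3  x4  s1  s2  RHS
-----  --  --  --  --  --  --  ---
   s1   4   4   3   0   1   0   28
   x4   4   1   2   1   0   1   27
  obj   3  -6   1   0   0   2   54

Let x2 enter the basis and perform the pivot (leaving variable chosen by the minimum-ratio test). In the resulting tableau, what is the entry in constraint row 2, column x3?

Ratio test on column x2 — row 1: 28/4 = 7; row 2: 27/1 = 27. Minimum is 7 at row 1 (s1 leaves); pivot element 4.
Divide row 1 by 4; eliminate column x2 from the other rows.
Row 2 update in column x3: 2 − 1·(3/4) = 5/4.

5/4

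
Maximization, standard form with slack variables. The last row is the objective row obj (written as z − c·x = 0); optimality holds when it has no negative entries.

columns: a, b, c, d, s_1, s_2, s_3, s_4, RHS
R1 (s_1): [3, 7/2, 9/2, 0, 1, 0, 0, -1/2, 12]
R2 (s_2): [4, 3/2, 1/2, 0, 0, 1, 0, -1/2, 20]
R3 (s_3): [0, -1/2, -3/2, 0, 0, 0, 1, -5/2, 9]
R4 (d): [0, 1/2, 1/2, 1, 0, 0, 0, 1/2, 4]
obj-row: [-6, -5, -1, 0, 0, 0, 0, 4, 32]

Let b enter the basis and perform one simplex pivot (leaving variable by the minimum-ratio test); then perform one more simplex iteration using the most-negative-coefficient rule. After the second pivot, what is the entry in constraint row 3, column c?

Ratio test on column b — row 1: 12/(7/2) = 24/7; row 2: 20/(3/2) = 40/3; row 3: entry -1/2 ≤ 0; row 4: 4/(1/2) = 8. Minimum is 24/7 at row 1 (s_1 leaves); pivot element 7/2.
Divide row 1 by 7/2; eliminate column b from the other rows.
Second iteration: most negative obj-row entry is -12/7 in column a, so a enters.
Ratio test on column a — row 1: (24/7)/(6/7) = 4; row 2: (104/7)/(19/7) = 104/19; row 3: (75/7)/(3/7) = 25; row 4: entry -3/7 ≤ 0. Minimum is 4 at row 1 (b leaves); pivot element 6/7.
Divide row 1 by 6/7; eliminate column a from the other rows.
After both pivots, the entry at constraint row 3, column c is -3/2.

-3/2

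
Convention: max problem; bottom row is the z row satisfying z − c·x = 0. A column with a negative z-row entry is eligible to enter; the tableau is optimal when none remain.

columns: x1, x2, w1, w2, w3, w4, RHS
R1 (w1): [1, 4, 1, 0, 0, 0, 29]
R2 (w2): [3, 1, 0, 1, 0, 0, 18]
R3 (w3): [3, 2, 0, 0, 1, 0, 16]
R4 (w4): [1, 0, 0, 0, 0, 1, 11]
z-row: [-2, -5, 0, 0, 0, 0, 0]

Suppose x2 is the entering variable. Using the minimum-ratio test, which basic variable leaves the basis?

Column x2 entries and ratios — w1: 29/4 = 29/4; w2: 18/1 = 18; w3: 16/2 = 8; w4: 0 ≤ 0, skip.
Smallest ratio is 29/4 in the row of w1, so w1 leaves.

w1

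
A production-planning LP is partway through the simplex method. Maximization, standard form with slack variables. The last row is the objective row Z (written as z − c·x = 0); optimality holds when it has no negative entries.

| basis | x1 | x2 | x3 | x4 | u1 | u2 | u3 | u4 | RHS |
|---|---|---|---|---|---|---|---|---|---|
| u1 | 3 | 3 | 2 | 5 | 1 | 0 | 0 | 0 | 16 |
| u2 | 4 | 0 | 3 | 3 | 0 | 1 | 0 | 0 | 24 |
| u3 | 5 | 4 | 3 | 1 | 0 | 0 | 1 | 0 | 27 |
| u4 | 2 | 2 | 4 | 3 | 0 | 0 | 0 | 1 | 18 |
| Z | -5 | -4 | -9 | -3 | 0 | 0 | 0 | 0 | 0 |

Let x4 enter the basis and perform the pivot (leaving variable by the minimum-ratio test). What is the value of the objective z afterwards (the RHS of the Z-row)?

48/5

Ratio test on column x4 — row 1: 16/5 = 16/5; row 2: 24/3 = 8; row 3: 27/1 = 27; row 4: 18/3 = 6. Minimum is 16/5 at row 1 (u1 leaves); pivot element 5.
Pivot on row 1; the Z-row RHS becomes 0 − (-3)·(16/5) = 48/5.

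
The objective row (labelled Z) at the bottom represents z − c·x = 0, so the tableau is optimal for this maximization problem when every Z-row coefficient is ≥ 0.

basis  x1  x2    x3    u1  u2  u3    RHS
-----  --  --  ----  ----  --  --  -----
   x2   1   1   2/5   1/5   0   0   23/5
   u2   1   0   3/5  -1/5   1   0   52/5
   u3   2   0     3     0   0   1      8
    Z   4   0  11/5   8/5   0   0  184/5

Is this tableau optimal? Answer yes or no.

yes

Every Z-row coefficient is ≥ 0, so the tableau is optimal.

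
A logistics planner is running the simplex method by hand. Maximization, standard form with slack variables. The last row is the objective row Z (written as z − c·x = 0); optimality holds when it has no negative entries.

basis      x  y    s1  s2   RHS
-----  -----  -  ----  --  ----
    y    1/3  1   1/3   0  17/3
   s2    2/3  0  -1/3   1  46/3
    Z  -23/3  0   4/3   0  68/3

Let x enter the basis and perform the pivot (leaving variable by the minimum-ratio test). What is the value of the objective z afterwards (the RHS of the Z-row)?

Ratio test on column x — row 1: (17/3)/(1/3) = 17; row 2: (46/3)/(2/3) = 23. Minimum is 17 at row 1 (y leaves); pivot element 1/3.
Pivot on row 1; the Z-row RHS becomes 68/3 − (-23/3)·17 = 153.

153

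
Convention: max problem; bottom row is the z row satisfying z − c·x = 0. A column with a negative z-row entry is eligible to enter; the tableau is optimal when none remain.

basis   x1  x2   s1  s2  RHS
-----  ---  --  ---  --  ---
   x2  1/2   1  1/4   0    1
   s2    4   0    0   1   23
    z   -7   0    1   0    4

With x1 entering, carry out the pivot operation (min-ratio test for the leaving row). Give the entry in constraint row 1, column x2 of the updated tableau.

2

Ratio test on column x1 — row 1: 1/(1/2) = 2; row 2: 23/4 = 23/4. Minimum is 2 at row 1 (x2 leaves); pivot element 1/2.
Divide row 1 by 1/2; eliminate column x1 from the other rows.
In the new row 1, the x2 entry is the old entry divided by the pivot: 1/(1/2) = 2.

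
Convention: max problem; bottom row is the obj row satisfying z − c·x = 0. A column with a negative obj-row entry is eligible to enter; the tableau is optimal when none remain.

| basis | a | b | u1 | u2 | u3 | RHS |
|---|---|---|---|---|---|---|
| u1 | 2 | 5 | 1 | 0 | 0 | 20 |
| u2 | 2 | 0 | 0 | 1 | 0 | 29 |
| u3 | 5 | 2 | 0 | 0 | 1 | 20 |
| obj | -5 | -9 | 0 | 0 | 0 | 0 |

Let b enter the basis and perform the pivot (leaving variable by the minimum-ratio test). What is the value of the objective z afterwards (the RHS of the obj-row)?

36

Ratio test on column b — row 1: 20/5 = 4; row 2: entry 0 ≤ 0; row 3: 20/2 = 10. Minimum is 4 at row 1 (u1 leaves); pivot element 5.
Pivot on row 1; the obj-row RHS becomes 0 − (-9)·4 = 36.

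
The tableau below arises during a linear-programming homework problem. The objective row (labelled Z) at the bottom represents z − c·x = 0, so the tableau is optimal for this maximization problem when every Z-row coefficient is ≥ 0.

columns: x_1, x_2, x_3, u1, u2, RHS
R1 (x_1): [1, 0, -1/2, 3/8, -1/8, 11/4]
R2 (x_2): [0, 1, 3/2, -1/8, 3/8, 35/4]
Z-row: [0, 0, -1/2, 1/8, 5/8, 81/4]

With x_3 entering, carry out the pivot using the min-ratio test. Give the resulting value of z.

139/6

Ratio test on column x_3 — row 1: entry -1/2 ≤ 0; row 2: (35/4)/(3/2) = 35/6. Minimum is 35/6 at row 2 (x_2 leaves); pivot element 3/2.
Pivot on row 2; the Z-row RHS becomes 81/4 − (-1/2)·(35/6) = 139/6.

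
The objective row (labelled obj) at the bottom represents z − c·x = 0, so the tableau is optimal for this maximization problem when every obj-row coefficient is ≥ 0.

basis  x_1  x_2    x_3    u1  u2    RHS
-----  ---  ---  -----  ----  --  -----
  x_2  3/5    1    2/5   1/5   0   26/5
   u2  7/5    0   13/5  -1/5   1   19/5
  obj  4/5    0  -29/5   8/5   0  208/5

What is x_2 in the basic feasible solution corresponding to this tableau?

26/5

x_2 is basic (row 1); its value is the RHS of that row, 26/5.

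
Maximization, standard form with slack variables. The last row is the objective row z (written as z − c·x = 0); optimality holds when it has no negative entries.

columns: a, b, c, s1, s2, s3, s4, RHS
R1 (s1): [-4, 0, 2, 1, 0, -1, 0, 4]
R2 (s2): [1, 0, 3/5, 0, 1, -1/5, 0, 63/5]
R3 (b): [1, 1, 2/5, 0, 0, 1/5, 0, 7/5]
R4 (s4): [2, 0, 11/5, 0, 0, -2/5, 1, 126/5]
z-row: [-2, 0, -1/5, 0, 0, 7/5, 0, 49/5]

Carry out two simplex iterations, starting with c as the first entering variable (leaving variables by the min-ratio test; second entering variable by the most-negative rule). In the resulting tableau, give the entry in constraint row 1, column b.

10/9

Ratio test on column c — row 1: 4/2 = 2; row 2: (63/5)/(3/5) = 21; row 3: (7/5)/(2/5) = 7/2; row 4: (126/5)/(11/5) = 126/11. Minimum is 2 at row 1 (s1 leaves); pivot element 2.
Divide row 1 by 2; eliminate column c from the other rows.
Second iteration: most negative z-row entry is -12/5 in column a, so a enters.
Ratio test on column a — row 1: entry -2 ≤ 0; row 2: (57/5)/(11/5) = 57/11; row 3: (3/5)/(9/5) = 1/3; row 4: (104/5)/(32/5) = 13/4. Minimum is 1/3 at row 3 (b leaves); pivot element 9/5.
Divide row 3 by 9/5; eliminate column a from the other rows.
After both pivots, the entry at constraint row 1, column b is 10/9.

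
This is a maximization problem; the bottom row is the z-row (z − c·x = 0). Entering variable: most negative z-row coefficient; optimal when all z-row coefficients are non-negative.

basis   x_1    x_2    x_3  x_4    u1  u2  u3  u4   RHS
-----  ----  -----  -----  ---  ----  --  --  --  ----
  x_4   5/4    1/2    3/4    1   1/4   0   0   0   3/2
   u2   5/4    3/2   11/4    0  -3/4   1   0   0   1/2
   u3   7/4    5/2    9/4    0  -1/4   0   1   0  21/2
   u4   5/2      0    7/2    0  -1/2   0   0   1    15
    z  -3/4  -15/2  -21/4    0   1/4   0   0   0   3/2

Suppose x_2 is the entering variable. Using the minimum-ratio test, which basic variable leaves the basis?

Column x_2 entries and ratios — x_4: (3/2)/(1/2) = 3; u2: (1/2)/(3/2) = 1/3; u3: (21/2)/(5/2) = 21/5; u4: 0 ≤ 0, skip.
Smallest ratio is 1/3 in the row of u2, so u2 leaves.

u2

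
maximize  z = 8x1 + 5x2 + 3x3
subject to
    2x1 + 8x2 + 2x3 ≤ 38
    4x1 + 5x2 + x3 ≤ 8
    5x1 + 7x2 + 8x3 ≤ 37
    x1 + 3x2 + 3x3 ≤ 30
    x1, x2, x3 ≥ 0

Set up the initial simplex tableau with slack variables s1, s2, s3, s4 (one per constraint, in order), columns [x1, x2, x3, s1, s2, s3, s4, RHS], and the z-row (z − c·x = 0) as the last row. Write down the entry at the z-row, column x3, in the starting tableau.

-3

The z-row carries the negated objective coefficients: the x3 entry is -3.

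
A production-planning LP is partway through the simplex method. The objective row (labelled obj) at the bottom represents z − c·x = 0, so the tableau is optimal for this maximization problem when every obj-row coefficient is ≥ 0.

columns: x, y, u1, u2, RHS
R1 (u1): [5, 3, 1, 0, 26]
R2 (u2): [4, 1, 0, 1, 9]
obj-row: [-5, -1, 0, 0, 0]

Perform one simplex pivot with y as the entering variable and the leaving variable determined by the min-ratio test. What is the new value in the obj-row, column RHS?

26/3

Ratio test on column y — row 1: 26/3 = 26/3; row 2: 9/1 = 9. Minimum is 26/3 at row 1 (u1 leaves); pivot element 3.
Divide row 1 by 3; eliminate column y from the other rows.
obj-row update in column RHS: 0 − (-1)·(26/3) = 26/3.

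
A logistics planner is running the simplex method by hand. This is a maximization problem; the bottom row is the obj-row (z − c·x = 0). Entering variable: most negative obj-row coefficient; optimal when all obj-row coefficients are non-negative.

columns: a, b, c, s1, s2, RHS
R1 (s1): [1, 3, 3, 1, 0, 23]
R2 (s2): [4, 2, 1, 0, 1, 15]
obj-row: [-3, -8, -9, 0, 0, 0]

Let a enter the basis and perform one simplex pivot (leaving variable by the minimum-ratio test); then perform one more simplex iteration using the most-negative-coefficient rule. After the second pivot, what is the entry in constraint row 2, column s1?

-1/11

Ratio test on column a — row 1: 23/1 = 23; row 2: 15/4 = 15/4. Minimum is 15/4 at row 2 (s2 leaves); pivot element 4.
Divide row 2 by 4; eliminate column a from the other rows.
Second iteration: most negative obj-row entry is -33/4 in column c, so c enters.
Ratio test on column c — row 1: (77/4)/(11/4) = 7; row 2: (15/4)/(1/4) = 15. Minimum is 7 at row 1 (s1 leaves); pivot element 11/4.
Divide row 1 by 11/4; eliminate column c from the other rows.
After both pivots, the entry at constraint row 2, column s1 is -1/11.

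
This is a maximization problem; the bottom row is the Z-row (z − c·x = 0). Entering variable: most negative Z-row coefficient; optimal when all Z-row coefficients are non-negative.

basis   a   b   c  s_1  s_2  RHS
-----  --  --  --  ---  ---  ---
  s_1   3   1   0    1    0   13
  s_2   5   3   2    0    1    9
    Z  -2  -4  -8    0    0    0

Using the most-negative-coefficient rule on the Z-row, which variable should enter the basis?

Negative Z-row entries: a: -2, b: -4, c: -8.
The most negative is -8 in column c, so c enters.

c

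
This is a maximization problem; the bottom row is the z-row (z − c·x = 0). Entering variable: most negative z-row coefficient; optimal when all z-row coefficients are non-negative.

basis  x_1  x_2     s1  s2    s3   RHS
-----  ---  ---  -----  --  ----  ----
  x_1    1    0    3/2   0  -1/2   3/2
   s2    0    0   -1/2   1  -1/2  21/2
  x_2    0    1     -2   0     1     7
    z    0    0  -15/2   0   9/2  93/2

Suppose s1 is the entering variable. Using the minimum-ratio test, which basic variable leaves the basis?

x_1

Column s1 entries and ratios — x_1: (3/2)/(3/2) = 1; s2: -1/2 ≤ 0, skip; x_2: -2 ≤ 0, skip.
Smallest ratio is 1 in the row of x_1, so x_1 leaves.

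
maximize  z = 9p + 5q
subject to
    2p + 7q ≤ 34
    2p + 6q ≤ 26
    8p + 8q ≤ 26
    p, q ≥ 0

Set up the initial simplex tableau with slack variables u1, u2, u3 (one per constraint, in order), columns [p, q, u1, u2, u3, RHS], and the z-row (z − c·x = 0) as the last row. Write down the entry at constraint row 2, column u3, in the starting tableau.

0

Slack u3 belongs to constraint 3; its column is the unit vector e_3, so the entry in row 2 is 0.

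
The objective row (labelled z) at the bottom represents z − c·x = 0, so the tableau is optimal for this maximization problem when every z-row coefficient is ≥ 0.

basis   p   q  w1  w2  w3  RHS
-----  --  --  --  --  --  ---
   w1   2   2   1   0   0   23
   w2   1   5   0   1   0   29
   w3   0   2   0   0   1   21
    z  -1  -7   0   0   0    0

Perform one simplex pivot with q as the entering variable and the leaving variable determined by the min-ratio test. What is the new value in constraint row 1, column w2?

-2/5

Ratio test on column q — row 1: 23/2 = 23/2; row 2: 29/5 = 29/5; row 3: 21/2 = 21/2. Minimum is 29/5 at row 2 (w2 leaves); pivot element 5.
Divide row 2 by 5; eliminate column q from the other rows.
Row 1 update in column w2: 0 − 2·(1/5) = -2/5.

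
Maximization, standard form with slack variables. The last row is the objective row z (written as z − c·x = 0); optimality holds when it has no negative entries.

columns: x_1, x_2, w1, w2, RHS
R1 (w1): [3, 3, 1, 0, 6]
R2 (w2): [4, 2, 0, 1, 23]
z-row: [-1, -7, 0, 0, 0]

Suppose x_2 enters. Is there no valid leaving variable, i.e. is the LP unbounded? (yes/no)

no

Column x_2 has positive entries in row(s) 1, 2, so the ratio test bounds it — not unbounded.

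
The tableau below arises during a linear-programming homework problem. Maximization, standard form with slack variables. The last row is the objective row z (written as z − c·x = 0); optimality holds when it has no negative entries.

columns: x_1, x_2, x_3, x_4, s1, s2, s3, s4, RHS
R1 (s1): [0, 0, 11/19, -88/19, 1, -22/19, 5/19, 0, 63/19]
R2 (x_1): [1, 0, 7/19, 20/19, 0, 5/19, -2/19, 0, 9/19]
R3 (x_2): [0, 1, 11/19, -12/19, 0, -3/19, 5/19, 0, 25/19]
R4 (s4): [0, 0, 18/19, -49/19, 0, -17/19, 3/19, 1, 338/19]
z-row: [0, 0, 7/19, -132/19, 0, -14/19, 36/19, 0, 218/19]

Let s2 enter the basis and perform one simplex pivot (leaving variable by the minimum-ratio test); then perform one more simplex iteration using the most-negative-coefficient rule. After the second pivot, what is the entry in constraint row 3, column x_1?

3/5

Ratio test on column s2 — row 1: entry -22/19 ≤ 0; row 2: (9/19)/(5/19) = 9/5; row 3: entry -3/19 ≤ 0; row 4: entry -17/19 ≤ 0. Minimum is 9/5 at row 2 (x_1 leaves); pivot element 5/19.
Divide row 2 by 5/19; eliminate column s2 from the other rows.
Second iteration: most negative z-row entry is -4 in column x_4, so x_4 enters.
Ratio test on column x_4 — row 1: entry 0 ≤ 0; row 2: (9/5)/4 = 9/20; row 3: entry 0 ≤ 0; row 4: (97/5)/1 = 97/5. Minimum is 9/20 at row 2 (s2 leaves); pivot element 4.
Divide row 2 by 4; eliminate column x_4 from the other rows.
After both pivots, the entry at constraint row 3, column x_1 is 3/5.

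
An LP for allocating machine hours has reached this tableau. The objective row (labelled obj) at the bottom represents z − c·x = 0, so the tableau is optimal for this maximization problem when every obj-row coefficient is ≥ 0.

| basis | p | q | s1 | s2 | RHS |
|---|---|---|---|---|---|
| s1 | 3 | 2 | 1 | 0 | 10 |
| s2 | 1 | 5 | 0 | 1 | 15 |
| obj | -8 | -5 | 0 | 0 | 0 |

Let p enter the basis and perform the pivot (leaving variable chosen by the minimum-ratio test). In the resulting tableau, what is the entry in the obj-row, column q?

Ratio test on column p — row 1: 10/3 = 10/3; row 2: 15/1 = 15. Minimum is 10/3 at row 1 (s1 leaves); pivot element 3.
Divide row 1 by 3; eliminate column p from the other rows.
obj-row update in column q: -5 − (-8)·(2/3) = 1/3.

1/3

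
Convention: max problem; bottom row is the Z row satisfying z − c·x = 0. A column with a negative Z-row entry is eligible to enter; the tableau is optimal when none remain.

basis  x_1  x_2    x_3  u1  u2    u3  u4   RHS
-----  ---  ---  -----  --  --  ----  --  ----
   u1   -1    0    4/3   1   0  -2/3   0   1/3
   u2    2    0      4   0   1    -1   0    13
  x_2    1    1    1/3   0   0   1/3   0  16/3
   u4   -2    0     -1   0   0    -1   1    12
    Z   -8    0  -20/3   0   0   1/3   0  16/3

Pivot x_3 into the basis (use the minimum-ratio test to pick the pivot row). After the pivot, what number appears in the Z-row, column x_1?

Ratio test on column x_3 — row 1: (1/3)/(4/3) = 1/4; row 2: 13/4 = 13/4; row 3: (16/3)/(1/3) = 16; row 4: entry -1 ≤ 0. Minimum is 1/4 at row 1 (u1 leaves); pivot element 4/3.
Divide row 1 by 4/3; eliminate column x_3 from the other rows.
Z-row update in column x_1: -8 − (-20/3)·(-3/4) = -13.

-13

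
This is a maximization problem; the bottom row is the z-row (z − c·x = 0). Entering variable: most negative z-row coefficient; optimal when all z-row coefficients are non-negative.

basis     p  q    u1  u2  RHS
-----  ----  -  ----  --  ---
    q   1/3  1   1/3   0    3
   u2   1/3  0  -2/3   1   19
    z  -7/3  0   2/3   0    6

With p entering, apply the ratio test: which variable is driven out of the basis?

q

Column p entries and ratios — q: 3/(1/3) = 9; u2: 19/(1/3) = 57.
Smallest ratio is 9 in the row of q, so q leaves.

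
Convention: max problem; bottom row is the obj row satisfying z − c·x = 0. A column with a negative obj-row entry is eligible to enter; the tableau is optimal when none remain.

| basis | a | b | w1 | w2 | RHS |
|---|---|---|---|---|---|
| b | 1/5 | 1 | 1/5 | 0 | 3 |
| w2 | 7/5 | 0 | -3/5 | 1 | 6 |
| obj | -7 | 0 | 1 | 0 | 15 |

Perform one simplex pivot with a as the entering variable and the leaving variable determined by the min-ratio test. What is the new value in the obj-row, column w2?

Ratio test on column a — row 1: 3/(1/5) = 15; row 2: 6/(7/5) = 30/7. Minimum is 30/7 at row 2 (w2 leaves); pivot element 7/5.
Divide row 2 by 7/5; eliminate column a from the other rows.
obj-row update in column w2: 0 − (-7)·(5/7) = 5.

5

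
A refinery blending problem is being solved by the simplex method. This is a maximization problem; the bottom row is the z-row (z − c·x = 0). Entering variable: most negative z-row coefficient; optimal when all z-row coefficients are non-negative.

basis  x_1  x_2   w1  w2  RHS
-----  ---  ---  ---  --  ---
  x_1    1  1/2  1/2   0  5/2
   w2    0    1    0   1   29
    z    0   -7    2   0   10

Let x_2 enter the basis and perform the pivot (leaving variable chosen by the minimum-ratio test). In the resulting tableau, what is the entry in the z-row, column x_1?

Ratio test on column x_2 — row 1: (5/2)/(1/2) = 5; row 2: 29/1 = 29. Minimum is 5 at row 1 (x_1 leaves); pivot element 1/2.
Divide row 1 by 1/2; eliminate column x_2 from the other rows.
z-row update in column x_1: 0 − (-7)·2 = 14.

14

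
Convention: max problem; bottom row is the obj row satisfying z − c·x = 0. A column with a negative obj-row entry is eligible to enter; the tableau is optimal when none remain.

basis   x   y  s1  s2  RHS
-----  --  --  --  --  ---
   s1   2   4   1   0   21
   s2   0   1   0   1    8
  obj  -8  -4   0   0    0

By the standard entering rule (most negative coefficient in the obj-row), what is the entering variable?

x

Negative obj-row entries: x: -8, y: -4.
The most negative is -8 in column x, so x enters.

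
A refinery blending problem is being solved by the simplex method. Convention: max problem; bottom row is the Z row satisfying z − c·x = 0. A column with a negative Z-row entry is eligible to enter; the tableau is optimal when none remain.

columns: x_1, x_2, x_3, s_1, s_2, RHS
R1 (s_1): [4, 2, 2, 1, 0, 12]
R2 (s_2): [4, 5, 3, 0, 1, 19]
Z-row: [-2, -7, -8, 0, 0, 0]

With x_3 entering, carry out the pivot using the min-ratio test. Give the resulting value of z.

Ratio test on column x_3 — row 1: 12/2 = 6; row 2: 19/3 = 19/3. Minimum is 6 at row 1 (s_1 leaves); pivot element 2.
Pivot on row 1; the Z-row RHS becomes 0 − (-8)·6 = 48.

48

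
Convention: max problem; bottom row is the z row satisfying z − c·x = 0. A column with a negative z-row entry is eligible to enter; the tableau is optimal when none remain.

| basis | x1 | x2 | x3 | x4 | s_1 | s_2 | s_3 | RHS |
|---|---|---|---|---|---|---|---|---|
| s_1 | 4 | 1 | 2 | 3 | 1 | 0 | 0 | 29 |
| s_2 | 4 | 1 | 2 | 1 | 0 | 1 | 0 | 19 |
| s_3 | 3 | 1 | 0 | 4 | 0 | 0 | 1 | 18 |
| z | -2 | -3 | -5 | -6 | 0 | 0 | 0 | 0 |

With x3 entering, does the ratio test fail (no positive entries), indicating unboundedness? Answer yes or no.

no

Column x3 has positive entries in row(s) 1, 2, so the ratio test bounds it — not unbounded.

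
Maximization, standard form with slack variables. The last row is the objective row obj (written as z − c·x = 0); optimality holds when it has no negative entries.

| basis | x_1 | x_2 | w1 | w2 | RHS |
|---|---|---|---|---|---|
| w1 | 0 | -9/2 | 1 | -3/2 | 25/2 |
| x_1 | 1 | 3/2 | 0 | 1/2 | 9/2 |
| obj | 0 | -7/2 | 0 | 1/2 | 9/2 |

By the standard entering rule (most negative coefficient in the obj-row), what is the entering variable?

Negative obj-row entries: x_2: -7/2.
The most negative is -7/2 in column x_2, so x_2 enters.

x_2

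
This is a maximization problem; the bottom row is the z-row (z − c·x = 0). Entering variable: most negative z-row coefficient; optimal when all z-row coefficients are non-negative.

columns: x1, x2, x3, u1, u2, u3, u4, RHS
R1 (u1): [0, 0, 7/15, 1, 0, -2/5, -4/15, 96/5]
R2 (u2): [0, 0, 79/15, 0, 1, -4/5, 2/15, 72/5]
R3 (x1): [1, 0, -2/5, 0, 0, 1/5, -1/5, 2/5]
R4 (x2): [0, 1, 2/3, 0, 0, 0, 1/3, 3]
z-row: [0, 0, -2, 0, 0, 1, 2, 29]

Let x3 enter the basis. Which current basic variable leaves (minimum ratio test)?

u2

Column x3 entries and ratios — u1: (96/5)/(7/15) = 288/7; u2: (72/5)/(79/15) = 216/79; x1: -2/5 ≤ 0, skip; x2: 3/(2/3) = 9/2.
Smallest ratio is 216/79 in the row of u2, so u2 leaves.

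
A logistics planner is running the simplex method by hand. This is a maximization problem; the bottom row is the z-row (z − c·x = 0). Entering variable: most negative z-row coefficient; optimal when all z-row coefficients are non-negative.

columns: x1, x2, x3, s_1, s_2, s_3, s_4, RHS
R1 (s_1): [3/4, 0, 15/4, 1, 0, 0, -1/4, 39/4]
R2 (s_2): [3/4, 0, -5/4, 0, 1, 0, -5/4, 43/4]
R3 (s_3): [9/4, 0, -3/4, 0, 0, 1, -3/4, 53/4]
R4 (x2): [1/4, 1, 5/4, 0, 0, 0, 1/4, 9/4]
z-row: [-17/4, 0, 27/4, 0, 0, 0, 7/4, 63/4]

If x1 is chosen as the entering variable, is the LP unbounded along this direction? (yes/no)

no

Column x1 has positive entries in row(s) 1, 2, 3, 4, so the ratio test bounds it — not unbounded.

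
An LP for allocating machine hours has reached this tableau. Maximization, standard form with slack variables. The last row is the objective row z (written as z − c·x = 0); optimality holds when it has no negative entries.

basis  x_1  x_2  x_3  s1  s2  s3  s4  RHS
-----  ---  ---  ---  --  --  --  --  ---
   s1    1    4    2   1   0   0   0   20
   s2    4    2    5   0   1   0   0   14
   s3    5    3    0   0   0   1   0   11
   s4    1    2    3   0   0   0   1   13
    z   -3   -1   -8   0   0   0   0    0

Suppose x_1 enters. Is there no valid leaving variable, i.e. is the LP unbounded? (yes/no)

no

Column x_1 has positive entries in row(s) 1, 2, 3, 4, so the ratio test bounds it — not unbounded.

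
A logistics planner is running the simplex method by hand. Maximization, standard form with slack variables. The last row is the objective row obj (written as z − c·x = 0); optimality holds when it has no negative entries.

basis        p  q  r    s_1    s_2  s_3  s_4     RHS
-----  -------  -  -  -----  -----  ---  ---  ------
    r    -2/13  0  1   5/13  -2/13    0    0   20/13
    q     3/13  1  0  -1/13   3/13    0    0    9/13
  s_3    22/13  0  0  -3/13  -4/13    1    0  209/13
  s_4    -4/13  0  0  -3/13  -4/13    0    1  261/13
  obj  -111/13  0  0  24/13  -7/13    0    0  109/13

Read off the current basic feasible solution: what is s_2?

s_2 is not in the basis, so in the current basic feasible solution s_2 = 0.

0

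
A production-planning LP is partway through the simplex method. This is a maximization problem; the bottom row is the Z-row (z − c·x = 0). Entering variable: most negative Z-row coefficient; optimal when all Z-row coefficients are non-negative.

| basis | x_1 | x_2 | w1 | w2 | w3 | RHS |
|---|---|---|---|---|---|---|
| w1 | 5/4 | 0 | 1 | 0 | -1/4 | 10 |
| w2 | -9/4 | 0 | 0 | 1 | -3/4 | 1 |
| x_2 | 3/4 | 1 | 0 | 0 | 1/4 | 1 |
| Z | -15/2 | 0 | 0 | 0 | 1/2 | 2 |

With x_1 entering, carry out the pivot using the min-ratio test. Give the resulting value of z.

Ratio test on column x_1 — row 1: 10/(5/4) = 8; row 2: entry -9/4 ≤ 0; row 3: 1/(3/4) = 4/3. Minimum is 4/3 at row 3 (x_2 leaves); pivot element 3/4.
Pivot on row 3; the Z-row RHS becomes 2 − (-15/2)·(4/3) = 12.

12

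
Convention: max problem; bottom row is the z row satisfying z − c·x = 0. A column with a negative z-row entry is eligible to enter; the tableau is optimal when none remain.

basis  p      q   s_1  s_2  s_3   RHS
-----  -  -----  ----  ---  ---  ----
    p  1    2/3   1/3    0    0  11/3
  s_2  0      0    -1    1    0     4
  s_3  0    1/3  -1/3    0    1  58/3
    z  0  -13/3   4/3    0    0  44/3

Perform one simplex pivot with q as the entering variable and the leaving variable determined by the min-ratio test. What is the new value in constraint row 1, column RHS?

Ratio test on column q — row 1: (11/3)/(2/3) = 11/2; row 2: entry 0 ≤ 0; row 3: (58/3)/(1/3) = 58. Minimum is 11/2 at row 1 (p leaves); pivot element 2/3.
Divide row 1 by 2/3; eliminate column q from the other rows.
In the new row 1, the RHS entry is the old entry divided by the pivot: (11/3)/(2/3) = 11/2.

11/2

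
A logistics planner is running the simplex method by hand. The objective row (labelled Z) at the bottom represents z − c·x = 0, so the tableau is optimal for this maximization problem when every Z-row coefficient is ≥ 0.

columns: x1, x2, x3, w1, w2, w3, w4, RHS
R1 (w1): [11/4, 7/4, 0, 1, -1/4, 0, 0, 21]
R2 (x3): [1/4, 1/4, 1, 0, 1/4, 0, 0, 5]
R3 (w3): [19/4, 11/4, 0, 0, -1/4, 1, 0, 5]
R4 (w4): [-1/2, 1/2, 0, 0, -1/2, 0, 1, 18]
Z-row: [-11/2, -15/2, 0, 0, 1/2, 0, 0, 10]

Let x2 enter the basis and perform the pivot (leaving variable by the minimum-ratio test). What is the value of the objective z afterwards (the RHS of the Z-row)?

Ratio test on column x2 — row 1: 21/(7/4) = 12; row 2: 5/(1/4) = 20; row 3: 5/(11/4) = 20/11; row 4: 18/(1/2) = 36. Minimum is 20/11 at row 3 (w3 leaves); pivot element 11/4.
Pivot on row 3; the Z-row RHS becomes 10 − (-15/2)·(20/11) = 260/11.

260/11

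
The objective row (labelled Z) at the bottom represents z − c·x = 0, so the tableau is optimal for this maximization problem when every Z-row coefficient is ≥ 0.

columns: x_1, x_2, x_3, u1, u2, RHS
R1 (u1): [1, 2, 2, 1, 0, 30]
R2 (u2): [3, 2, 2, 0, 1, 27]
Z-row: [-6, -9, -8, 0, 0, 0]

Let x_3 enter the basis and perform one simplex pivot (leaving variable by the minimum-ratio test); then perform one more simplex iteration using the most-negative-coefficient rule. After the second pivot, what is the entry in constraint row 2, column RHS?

Ratio test on column x_3 — row 1: 30/2 = 15; row 2: 27/2 = 27/2. Minimum is 27/2 at row 2 (u2 leaves); pivot element 2.
Divide row 2 by 2; eliminate column x_3 from the other rows.
Second iteration: most negative Z-row entry is -1 in column x_2, so x_2 enters.
Ratio test on column x_2 — row 1: entry 0 ≤ 0; row 2: (27/2)/1 = 27/2. Minimum is 27/2 at row 2 (x_3 leaves); pivot element 1.
Divide row 2 by 1; eliminate column x_2 from the other rows.
After both pivots, the entry at constraint row 2, column RHS is 27/2.

27/2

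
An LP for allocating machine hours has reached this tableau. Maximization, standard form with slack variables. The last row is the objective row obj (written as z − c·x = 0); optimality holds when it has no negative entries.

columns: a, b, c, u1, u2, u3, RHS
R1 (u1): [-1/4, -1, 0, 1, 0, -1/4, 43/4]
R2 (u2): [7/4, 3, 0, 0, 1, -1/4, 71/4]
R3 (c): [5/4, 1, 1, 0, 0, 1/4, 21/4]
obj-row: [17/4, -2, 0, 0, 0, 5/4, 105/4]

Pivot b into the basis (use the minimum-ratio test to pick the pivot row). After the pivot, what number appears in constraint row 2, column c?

Ratio test on column b — row 1: entry -1 ≤ 0; row 2: (71/4)/3 = 71/12; row 3: (21/4)/1 = 21/4. Minimum is 21/4 at row 3 (c leaves); pivot element 1.
Divide row 3 by 1; eliminate column b from the other rows.
Row 2 update in column c: 0 − 3·1 = -3.

-3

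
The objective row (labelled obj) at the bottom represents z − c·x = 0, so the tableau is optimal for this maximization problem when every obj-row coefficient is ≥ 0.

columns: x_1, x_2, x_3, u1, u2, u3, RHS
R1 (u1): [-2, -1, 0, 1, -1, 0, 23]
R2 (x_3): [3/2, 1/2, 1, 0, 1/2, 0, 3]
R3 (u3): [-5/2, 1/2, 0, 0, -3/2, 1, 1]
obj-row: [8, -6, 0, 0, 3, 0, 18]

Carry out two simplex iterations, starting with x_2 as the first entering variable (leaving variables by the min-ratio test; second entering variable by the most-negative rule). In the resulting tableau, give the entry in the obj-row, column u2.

-4

Ratio test on column x_2 — row 1: entry -1 ≤ 0; row 2: 3/(1/2) = 6; row 3: 1/(1/2) = 2. Minimum is 2 at row 3 (u3 leaves); pivot element 1/2.
Divide row 3 by 1/2; eliminate column x_2 from the other rows.
Second iteration: most negative obj-row entry is -22 in column x_1, so x_1 enters.
Ratio test on column x_1 — row 1: entry -7 ≤ 0; row 2: 2/4 = 1/2; row 3: entry -5 ≤ 0. Minimum is 1/2 at row 2 (x_3 leaves); pivot element 4.
Divide row 2 by 4; eliminate column x_1 from the other rows.
After both pivots, the entry at the obj-row, column u2 is -4.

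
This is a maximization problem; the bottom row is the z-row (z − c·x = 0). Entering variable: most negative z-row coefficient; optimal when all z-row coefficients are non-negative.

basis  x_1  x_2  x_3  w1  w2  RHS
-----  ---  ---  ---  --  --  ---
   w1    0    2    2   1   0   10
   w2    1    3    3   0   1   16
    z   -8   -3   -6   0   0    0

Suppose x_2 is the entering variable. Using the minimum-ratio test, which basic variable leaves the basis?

w1

Column x_2 entries and ratios — w1: 10/2 = 5; w2: 16/3 = 16/3.
Smallest ratio is 5 in the row of w1, so w1 leaves.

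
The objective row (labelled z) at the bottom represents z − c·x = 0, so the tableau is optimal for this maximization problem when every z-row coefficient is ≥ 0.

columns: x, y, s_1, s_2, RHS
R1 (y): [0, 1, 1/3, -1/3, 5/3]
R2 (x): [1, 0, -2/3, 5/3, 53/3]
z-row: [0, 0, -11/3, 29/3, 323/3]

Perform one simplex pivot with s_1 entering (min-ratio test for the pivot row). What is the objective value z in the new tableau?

126

Ratio test on column s_1 — row 1: (5/3)/(1/3) = 5; row 2: entry -2/3 ≤ 0. Minimum is 5 at row 1 (y leaves); pivot element 1/3.
Pivot on row 1; the z-row RHS becomes 323/3 − (-11/3)·5 = 126.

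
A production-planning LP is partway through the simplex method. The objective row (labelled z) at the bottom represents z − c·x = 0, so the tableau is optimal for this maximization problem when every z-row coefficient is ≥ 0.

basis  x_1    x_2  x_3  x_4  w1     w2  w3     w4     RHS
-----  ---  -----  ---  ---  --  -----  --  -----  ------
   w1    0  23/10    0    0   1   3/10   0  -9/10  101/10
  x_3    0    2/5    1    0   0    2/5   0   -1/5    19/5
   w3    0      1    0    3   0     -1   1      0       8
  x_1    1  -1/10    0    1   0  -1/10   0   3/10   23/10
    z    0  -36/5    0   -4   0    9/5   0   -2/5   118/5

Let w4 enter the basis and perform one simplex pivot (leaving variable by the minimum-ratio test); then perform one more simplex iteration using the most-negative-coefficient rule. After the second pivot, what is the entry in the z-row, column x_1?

Ratio test on column w4 — row 1: entry -9/10 ≤ 0; row 2: entry -1/5 ≤ 0; row 3: entry 0 ≤ 0; row 4: (23/10)/(3/10) = 23/3. Minimum is 23/3 at row 4 (x_1 leaves); pivot element 3/10.
Divide row 4 by 3/10; eliminate column w4 from the other rows.
Second iteration: most negative z-row entry is -22/3 in column x_2, so x_2 enters.
Ratio test on column x_2 — row 1: 17/2 = 17/2; row 2: (16/3)/(1/3) = 16; row 3: 8/1 = 8; row 4: entry -1/3 ≤ 0. Minimum is 8 at row 3 (w3 leaves); pivot element 1.
Divide row 3 by 1; eliminate column x_2 from the other rows.
After both pivots, the entry at the z-row, column x_1 is 4/3.

4/3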